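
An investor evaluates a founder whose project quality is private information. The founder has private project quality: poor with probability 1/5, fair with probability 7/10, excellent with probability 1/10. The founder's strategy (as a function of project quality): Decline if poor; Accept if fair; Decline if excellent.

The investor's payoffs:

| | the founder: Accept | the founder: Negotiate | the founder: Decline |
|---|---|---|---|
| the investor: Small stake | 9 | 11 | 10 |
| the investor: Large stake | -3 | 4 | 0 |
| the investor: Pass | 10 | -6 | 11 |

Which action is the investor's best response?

E[Small stake] = 1/5·(10) + 7/10·(9) + 1/10·(10) = 93/10
E[Large stake] = 1/5·(0) + 7/10·(-3) + 1/10·(0) = -21/10
E[Pass] = 1/5·(11) + 7/10·(10) + 1/10·(11) = 103/10
Best response: Pass (103/10 is the largest).

Pass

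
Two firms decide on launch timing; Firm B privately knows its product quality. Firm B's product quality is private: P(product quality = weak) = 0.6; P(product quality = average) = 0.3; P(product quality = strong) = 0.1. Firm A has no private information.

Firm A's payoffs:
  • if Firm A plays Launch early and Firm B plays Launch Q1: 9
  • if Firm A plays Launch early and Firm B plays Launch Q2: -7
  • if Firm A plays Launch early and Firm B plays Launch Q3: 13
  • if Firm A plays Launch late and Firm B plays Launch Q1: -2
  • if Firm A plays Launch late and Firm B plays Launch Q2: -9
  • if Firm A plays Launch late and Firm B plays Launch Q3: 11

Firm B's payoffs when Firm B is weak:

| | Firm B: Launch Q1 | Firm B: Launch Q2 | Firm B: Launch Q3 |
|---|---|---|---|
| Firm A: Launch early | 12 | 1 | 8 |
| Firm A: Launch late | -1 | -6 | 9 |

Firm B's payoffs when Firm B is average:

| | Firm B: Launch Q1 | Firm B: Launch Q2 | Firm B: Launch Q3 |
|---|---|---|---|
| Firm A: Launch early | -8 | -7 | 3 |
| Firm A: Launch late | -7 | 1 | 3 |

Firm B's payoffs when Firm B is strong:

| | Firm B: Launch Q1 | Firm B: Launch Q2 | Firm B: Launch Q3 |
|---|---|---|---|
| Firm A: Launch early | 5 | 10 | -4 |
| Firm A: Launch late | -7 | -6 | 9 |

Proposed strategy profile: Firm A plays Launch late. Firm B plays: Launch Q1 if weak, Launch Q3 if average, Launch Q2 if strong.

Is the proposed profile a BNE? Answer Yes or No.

A profile is a BNE iff every type of every player is best-responding given beliefs about the other side.
Firm A plays Launch late: E[Launch late] = 0.6·(-2) + 0.3·(11) + 0.1·(-9) = 1.2; E[Launch early] = 8.6. Not best-responding. ✗
Firm B (product quality weak), facing Launch late: Launch Q1 gives -1, Launch Q2 gives -6, Launch Q3 gives 9. Proposed Launch Q1 is not best — profitable deviation exists. ✗
Firm B (product quality average), facing Launch late: Launch Q1 gives -7, Launch Q2 gives 1, Launch Q3 gives 3. Proposed Launch Q3 is best. ✓
Firm B (product quality strong), facing Launch late: Launch Q1 gives -7, Launch Q2 gives -6, Launch Q3 gives 9. Proposed Launch Q2 is not best — profitable deviation exists. ✗

No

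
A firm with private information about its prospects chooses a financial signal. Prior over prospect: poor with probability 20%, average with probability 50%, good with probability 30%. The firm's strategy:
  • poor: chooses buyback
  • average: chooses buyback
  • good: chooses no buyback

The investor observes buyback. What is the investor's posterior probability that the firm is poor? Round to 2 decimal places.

0.29

Apply Bayes' rule using the sender's strategy as the likelihood.
P(buyback) = 0.2·1 + 0.5·1 + 0.3·0 = 0.7
P(poor | buyback) = (0.2·1) / 0.7 = 0.2 / 0.7 = 0.285714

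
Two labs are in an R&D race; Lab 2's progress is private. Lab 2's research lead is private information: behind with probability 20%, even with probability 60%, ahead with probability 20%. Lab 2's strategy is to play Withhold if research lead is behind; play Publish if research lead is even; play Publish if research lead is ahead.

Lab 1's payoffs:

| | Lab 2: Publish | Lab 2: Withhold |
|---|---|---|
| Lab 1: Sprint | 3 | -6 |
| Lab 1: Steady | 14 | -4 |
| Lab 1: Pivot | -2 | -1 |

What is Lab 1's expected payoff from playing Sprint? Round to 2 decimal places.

E[Sprint] = 0.2·(-6) + 0.6·3 + 0.2·3 = (-1.2) + 1.8 + 0.6 = 1.2

1.20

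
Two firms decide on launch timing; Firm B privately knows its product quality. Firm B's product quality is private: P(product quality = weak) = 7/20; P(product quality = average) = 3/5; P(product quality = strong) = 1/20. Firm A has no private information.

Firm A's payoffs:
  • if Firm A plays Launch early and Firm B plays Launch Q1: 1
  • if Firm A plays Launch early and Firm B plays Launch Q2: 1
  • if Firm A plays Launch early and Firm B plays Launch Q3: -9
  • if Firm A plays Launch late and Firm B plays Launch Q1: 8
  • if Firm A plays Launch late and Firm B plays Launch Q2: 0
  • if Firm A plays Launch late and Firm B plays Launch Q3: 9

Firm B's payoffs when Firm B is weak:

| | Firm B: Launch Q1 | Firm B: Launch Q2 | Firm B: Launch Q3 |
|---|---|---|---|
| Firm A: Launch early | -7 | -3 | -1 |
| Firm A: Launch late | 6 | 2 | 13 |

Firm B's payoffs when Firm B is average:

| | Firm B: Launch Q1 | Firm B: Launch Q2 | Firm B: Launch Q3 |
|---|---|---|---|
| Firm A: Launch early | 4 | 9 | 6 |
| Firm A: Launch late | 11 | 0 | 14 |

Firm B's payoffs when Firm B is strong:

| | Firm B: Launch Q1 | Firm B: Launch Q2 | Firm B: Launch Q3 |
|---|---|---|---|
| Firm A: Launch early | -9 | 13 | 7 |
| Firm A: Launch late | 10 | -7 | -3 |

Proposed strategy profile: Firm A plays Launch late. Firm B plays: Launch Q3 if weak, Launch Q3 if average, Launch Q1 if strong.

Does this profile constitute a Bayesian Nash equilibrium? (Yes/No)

Yes

A profile is a BNE iff every type of every player is best-responding given beliefs about the other side.
Firm A plays Launch late: E[Launch late] = 7/20·(9) + 3/5·(9) + 1/20·(8) = 179/20; E[Launch early] = -17/2. Best-responding. ✓
Firm B (product quality weak), facing Launch late: Launch Q1 gives 6, Launch Q2 gives 2, Launch Q3 gives 13. Proposed Launch Q3 is best. ✓
Firm B (product quality average), facing Launch late: Launch Q1 gives 11, Launch Q2 gives 0, Launch Q3 gives 14. Proposed Launch Q3 is best. ✓
Firm B (product quality strong), facing Launch late: Launch Q1 gives 10, Launch Q2 gives -7, Launch Q3 gives -3. Proposed Launch Q1 is best. ✓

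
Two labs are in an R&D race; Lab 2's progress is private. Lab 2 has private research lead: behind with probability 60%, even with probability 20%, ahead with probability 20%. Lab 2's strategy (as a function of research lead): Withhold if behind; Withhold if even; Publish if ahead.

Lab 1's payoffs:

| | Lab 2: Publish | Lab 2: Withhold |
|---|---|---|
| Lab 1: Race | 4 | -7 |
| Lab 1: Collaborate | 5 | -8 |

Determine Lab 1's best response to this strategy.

E[Race] = 0.6·(-7) + 0.2·(-7) + 0.2·(4) = -4.8
E[Collaborate] = 0.6·(-8) + 0.2·(-8) + 0.2·(5) = -5.4
Best response: Race (-4.8 is the largest).

Race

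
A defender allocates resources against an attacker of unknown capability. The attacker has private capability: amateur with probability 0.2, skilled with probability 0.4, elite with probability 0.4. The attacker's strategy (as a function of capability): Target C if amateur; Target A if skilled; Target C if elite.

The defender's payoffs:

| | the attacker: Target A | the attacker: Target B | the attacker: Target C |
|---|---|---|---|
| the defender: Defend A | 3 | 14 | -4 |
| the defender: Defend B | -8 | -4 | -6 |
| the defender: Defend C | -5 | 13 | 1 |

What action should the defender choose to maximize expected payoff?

Compute the defender's expected payoff for each action, taking the expectation over the attacker's type.
E[Defend A] = 0.2·(-4) + 0.4·(3) + 0.4·(-4) = -1.2
E[Defend B] = 0.2·(-6) + 0.4·(-8) + 0.4·(-6) = -6.8
E[Defend C] = 0.2·(1) + 0.4·(-5) + 0.4·(1) = -1.4
Best response: Defend A (-1.2 is the largest).

Defend A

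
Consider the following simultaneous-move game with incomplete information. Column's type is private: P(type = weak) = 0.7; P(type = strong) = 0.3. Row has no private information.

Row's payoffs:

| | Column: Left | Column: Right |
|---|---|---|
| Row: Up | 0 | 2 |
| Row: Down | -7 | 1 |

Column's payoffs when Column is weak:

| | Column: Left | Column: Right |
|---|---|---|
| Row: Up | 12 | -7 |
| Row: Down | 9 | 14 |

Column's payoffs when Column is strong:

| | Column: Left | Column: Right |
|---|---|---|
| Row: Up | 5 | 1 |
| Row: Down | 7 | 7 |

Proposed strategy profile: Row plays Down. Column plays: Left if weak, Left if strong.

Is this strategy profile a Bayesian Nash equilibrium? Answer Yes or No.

Row plays Down: E[Down] = 0.7·(-7) + 0.3·(-7) = -7; E[Up] = 0. Not best-responding. ✗
Column (type weak), facing Down: Left gives 9, Right gives 14. Proposed Left is not best — profitable deviation exists. ✗
Column (type strong), facing Down: Left gives 7, Right gives 7. Proposed Left is best. ✓

No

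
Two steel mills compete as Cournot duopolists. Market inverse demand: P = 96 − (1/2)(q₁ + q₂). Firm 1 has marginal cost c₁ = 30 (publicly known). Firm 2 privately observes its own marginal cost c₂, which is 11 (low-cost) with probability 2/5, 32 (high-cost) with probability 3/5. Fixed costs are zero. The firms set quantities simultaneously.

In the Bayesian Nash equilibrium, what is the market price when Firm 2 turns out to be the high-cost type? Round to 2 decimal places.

54.07

Firm 2 with cost c maximizes (96 − (1/2)(q₁+q₂) − c)·q₂, giving q₂(c) = (96 − c − (1/2)q₁).
E[c₂] = 2/5·11 + 3/5·32 = 23.6
Firm 1's FOC against E[q₂] yields q₁ = (96 − 2·30 + E[c₂])/(3/2) = (96 − 60 + 23.6)/(3/2) = 39.7333.
q₂(high-cost) = 44.1333, so P = 96 − (1/2)·(39.7333 + 44.1333) = 54.0667.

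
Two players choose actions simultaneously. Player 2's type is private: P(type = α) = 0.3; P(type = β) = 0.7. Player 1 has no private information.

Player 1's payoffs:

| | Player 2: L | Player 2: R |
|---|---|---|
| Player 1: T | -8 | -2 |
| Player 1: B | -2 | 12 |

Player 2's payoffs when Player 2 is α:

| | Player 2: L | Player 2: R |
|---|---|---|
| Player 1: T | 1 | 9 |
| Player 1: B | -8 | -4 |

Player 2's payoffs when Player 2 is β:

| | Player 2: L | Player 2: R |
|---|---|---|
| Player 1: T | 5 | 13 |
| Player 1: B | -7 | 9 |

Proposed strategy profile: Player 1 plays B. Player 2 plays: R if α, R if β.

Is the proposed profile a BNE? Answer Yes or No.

Player 1 plays B: E[B] = 0.3·(12) + 0.7·(12) = 12; E[T] = -2. Best-responding. ✓
Player 2 (type α), facing B: L gives -8, R gives -4. Proposed R is best. ✓
Player 2 (type β), facing B: L gives -7, R gives 9. Proposed R is best. ✓

Yes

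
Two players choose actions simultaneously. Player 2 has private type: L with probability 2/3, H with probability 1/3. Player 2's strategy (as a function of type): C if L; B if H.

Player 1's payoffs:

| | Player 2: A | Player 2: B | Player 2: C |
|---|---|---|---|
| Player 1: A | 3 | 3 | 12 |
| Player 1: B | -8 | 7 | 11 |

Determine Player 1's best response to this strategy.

E[A] = 2/3·(12) + 1/3·(3) = 9
E[B] = 2/3·(11) + 1/3·(7) = 29/3
Best response: B (29/3 is the largest).

B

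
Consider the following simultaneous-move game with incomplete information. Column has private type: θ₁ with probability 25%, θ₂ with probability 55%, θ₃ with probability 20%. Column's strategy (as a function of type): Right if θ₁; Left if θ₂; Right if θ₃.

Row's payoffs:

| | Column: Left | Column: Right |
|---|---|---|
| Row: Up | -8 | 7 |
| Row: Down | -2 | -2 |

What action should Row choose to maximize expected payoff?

Up

E[Up] = 0.25·(7) + 0.55·(-8) + 0.2·(7) = -1.25
E[Down] = 0.25·(-2) + 0.55·(-2) + 0.2·(-2) = -2
Best response: Up (-1.25 is the largest).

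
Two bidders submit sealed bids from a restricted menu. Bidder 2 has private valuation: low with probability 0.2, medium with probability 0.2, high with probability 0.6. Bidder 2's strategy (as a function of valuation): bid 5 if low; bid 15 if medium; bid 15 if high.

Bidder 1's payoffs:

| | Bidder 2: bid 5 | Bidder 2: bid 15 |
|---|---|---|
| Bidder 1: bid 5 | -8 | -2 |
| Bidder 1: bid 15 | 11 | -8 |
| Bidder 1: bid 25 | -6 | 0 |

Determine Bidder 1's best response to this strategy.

bid 25

Compute Bidder 1's expected payoff for each action, taking the expectation over Bidder 2's type.
E[bid 5] = 0.2·(-8) + 0.2·(-2) + 0.6·(-2) = -3.2
E[bid 15] = 0.2·(11) + 0.2·(-8) + 0.6·(-8) = -4.2
E[bid 25] = 0.2·(-6) + 0.2·(0) + 0.6·(0) = -1.2
Best response: bid 25 (-1.2 is the largest).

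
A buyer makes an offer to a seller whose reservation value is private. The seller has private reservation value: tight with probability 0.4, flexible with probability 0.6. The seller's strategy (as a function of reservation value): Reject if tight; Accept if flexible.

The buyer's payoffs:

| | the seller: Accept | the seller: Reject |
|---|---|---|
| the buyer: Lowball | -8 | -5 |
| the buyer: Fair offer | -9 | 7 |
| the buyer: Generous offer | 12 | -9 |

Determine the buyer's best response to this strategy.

Generous offer

Compute the buyer's expected payoff for each action, taking the expectation over the seller's type.
E[Lowball] = 0.4·(-5) + 0.6·(-8) = -6.8
E[Fair offer] = 0.4·(7) + 0.6·(-9) = -2.6
E[Generous offer] = 0.4·(-9) + 0.6·(12) = 3.6
Best response: Generous offer (3.6 is the largest).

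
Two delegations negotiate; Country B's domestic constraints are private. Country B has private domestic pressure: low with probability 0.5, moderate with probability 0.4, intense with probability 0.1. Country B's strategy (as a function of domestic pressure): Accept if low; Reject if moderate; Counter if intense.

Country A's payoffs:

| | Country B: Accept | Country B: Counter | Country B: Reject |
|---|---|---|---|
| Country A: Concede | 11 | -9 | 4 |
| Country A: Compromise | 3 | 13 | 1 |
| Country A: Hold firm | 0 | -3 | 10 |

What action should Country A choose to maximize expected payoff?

E[Concede] = 0.5·(11) + 0.4·(4) + 0.1·(-9) = 6.2
E[Compromise] = 0.5·(3) + 0.4·(1) + 0.1·(13) = 3.2
E[Hold firm] = 0.5·(0) + 0.4·(10) + 0.1·(-3) = 3.7
Best response: Concede (6.2 is the largest).

Concede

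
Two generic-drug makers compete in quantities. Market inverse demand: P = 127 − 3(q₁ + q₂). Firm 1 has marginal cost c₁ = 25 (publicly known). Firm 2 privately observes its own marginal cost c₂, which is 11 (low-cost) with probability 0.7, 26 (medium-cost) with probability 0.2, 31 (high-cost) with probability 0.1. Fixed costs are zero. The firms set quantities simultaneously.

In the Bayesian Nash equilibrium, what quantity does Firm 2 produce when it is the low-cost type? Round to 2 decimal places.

14.17

Type-c best response for Firm 2: q₂(c) = (127 − c)/6 − q₁/2.
Firm 1 maximizes expected profit; its first-order condition is 127 − 6q₁ − 3E[q₂] − 25 = 0.
Substituting E[q₂] and solving: E[c₂] = 16, so q₁ = (127 − 2·25 + 16)/9 = 10.3333.
q₂(low-cost) = (127 − 11 − 3·10.3333)/6 = 14.1667.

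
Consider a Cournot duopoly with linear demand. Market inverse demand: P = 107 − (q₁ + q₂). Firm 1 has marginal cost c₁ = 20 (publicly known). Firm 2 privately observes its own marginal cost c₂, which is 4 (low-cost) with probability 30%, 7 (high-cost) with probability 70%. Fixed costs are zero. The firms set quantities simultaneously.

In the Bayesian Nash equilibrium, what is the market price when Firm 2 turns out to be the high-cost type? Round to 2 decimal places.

44.82

Firm 2 with cost c maximizes (107 − (q₁+q₂) − c)·q₂, giving q₂(c) = (107 − c − q₁)/2.
E[c₂] = 0.3·4 + 0.7·7 = 6.1
Firm 1's FOC against E[q₂] yields q₁ = (107 − 2·20 + E[c₂])/3 = (107 − 40 + 6.1)/3 = 24.3667.
q₂(high-cost) = 37.8167, so P = 107 − (24.3667 + 37.8167) = 44.8167.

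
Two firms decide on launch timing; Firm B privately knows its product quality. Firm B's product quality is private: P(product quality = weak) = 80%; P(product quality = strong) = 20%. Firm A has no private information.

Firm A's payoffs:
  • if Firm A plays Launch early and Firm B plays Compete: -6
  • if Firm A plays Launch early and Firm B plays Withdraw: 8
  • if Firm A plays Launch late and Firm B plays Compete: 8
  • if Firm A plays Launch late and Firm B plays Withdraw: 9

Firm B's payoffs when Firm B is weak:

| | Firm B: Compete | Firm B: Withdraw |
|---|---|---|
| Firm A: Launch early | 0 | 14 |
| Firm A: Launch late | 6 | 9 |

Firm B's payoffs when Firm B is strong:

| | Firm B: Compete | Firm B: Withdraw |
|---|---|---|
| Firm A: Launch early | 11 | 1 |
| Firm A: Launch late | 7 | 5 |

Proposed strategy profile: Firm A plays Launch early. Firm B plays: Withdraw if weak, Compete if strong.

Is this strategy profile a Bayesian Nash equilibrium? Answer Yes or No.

No

Firm A plays Launch early: E[Launch early] = 0.8·(8) + 0.2·(-6) = 5.2; E[Launch late] = 8.8. Not best-responding. ✗
Firm B (product quality weak), facing Launch early: Compete gives 0, Withdraw gives 14. Proposed Withdraw is best. ✓
Firm B (product quality strong), facing Launch early: Compete gives 11, Withdraw gives 1. Proposed Compete is best. ✓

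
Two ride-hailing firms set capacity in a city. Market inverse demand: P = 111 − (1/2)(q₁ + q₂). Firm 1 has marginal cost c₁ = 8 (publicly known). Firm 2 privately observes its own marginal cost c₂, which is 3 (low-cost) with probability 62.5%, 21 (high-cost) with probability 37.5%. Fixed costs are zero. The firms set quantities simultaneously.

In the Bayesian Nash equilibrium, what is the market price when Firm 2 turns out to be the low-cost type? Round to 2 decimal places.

39.54

Type-c best response for Firm 2: q₂(c) = (111 − c) − q₁/2.
Firm 1 maximizes expected profit; its first-order condition is 111 − q₁ − (1/2)E[q₂] − 8 = 0.
Substituting E[q₂] and solving: E[c₂] = 9.75, so q₁ = (111 − 2·8 + 9.75)/(3/2) = 69.8333.
q₂(low-cost) = 73.0833, so P = 111 − (1/2)·(69.8333 + 73.0833) = 39.5417.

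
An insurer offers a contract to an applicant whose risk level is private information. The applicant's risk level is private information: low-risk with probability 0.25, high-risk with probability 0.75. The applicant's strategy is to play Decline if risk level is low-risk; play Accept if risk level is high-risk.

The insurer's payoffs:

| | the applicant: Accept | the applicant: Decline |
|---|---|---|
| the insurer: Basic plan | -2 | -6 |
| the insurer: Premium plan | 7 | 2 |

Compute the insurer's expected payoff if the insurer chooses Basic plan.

E[Basic plan] = 0.25·(-6) + 0.75·(-2) = (-1.5) + (-1.5) = -3

-3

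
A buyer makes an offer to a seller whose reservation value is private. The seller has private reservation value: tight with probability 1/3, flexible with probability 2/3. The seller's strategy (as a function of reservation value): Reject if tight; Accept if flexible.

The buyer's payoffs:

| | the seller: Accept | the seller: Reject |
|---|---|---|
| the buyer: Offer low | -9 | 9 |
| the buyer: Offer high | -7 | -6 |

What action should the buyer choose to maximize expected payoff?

Offer low

E[Offer low] = 1/3·(9) + 2/3·(-9) = -3
E[Offer high] = 1/3·(-6) + 2/3·(-7) = -20/3
Best response: Offer low (-3 is the largest).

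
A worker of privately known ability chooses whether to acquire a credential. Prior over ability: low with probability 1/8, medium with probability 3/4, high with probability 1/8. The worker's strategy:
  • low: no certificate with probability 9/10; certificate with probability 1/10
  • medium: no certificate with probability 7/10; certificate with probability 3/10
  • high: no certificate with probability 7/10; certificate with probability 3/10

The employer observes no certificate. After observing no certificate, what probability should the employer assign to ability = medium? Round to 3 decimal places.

0.724

P(no certificate) = (1/8)·(9/10) + (3/4)·(7/10) + (1/8)·(7/10) = 29/40
P(medium | no certificate) = ((3/4)·(7/10)) / (29/40) = (21/40) / (29/40) = 21/29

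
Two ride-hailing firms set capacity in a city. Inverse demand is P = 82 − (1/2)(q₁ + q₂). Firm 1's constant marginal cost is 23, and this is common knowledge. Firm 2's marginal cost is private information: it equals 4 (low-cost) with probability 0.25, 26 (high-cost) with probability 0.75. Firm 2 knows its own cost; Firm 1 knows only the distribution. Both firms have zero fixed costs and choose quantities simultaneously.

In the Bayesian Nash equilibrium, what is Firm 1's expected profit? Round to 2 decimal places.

709.39

Type-c best response for Firm 2: q₂(c) = (82 − c) − q₁/2.
Firm 1 maximizes expected profit; its first-order condition is 82 − q₁ − (1/2)E[q₂] − 23 = 0.
Substituting E[q₂] and solving: E[c₂] = 20.5, so q₁ = (82 − 2·23 + 20.5)/(3/2) = 37.6667.
E[P] = 82 − (1/2)·(q₁ + E[q₂]) = 41.8333; Firm 1's expected profit = (E[P] − 23)·q₁ = (41.8333 − 23)·37.6667 = 709.389.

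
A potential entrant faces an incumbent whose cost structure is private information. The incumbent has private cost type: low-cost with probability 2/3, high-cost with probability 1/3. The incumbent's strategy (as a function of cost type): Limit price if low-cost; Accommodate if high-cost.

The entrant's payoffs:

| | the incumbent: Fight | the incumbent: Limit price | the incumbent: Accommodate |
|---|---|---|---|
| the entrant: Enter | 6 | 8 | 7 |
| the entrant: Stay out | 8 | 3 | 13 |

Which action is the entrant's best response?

E[Enter] = 2/3·(8) + 1/3·(7) = 23/3
E[Stay out] = 2/3·(3) + 1/3·(13) = 19/3
Best response: Enter (23/3 is the largest).

Enter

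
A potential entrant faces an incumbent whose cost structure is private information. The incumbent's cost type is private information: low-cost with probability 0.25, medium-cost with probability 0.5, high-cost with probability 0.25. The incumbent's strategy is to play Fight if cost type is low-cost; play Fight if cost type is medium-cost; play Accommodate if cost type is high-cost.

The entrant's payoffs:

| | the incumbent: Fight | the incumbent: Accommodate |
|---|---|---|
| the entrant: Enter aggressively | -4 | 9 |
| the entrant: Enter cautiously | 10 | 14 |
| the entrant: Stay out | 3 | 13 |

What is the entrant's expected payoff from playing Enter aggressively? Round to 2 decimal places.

-0.75

Take the expectation over the incumbent's cost type, weighting each type's action by its prior probability.
E[Enter aggressively] = 0.25·(-4) + 0.5·(-4) + 0.25·9 = (-1) + (-2) + 2.25 = -0.75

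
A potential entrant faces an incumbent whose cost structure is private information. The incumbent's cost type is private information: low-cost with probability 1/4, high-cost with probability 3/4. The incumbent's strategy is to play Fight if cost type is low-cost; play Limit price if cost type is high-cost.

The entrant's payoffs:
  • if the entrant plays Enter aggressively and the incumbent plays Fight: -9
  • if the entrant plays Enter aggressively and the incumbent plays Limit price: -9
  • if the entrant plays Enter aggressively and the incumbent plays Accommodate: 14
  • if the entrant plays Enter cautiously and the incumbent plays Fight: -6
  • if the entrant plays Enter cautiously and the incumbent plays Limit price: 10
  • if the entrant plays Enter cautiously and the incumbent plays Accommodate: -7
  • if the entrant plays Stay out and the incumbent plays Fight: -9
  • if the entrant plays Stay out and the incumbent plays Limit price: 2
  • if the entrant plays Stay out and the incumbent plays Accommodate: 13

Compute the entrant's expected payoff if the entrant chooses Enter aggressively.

E[Enter aggressively] = 1/4·(-9) + 3/4·(-9) = (-9/4) + (-27/4) = -9

-9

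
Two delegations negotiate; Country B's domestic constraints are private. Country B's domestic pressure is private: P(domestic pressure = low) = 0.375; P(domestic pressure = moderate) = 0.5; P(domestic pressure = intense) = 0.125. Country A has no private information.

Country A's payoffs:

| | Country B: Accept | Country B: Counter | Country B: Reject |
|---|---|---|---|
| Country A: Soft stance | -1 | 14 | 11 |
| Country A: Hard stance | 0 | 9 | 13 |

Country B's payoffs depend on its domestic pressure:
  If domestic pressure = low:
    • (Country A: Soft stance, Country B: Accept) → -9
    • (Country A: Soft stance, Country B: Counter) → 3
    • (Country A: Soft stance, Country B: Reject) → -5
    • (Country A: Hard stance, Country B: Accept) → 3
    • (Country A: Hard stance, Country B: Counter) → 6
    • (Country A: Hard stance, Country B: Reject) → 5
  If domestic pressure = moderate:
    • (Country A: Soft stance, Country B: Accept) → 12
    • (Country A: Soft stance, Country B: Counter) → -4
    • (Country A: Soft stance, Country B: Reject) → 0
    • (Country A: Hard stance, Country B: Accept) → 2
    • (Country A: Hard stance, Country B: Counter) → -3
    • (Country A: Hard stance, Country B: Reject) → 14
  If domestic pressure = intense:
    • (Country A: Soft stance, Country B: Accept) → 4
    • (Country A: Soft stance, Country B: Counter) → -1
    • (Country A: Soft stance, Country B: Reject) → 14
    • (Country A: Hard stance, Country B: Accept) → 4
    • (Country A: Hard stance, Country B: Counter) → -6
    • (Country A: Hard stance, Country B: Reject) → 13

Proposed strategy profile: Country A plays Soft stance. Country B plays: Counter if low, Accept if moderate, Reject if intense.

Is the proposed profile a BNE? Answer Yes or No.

Yes

Country A plays Soft stance: E[Soft stance] = 0.375·(14) + 0.5·(-1) + 0.125·(11) = 6.125; E[Hard stance] = 5. Best-responding. ✓
Country B (domestic pressure low), facing Soft stance: Accept gives -9, Counter gives 3, Reject gives -5. Proposed Counter is best. ✓
Country B (domestic pressure moderate), facing Soft stance: Accept gives 12, Counter gives -4, Reject gives 0. Proposed Accept is best. ✓
Country B (domestic pressure intense), facing Soft stance: Accept gives 4, Counter gives -1, Reject gives 14. Proposed Reject is best. ✓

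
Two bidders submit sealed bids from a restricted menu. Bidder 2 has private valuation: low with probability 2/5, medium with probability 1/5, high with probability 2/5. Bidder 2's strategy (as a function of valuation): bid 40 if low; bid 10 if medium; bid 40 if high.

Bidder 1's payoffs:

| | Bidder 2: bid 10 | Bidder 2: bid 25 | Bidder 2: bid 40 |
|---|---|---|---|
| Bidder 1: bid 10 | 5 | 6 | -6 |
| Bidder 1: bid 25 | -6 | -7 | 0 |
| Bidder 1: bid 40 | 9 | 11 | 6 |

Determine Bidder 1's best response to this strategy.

bid 40

Compute Bidder 1's expected payoff for each action, taking the expectation over Bidder 2's type.
E[bid 10] = 2/5·(-6) + 1/5·(5) + 2/5·(-6) = -19/5
E[bid 25] = 2/5·(0) + 1/5·(-6) + 2/5·(0) = -6/5
E[bid 40] = 2/5·(6) + 1/5·(9) + 2/5·(6) = 33/5
Best response: bid 40 (33/5 is the largest).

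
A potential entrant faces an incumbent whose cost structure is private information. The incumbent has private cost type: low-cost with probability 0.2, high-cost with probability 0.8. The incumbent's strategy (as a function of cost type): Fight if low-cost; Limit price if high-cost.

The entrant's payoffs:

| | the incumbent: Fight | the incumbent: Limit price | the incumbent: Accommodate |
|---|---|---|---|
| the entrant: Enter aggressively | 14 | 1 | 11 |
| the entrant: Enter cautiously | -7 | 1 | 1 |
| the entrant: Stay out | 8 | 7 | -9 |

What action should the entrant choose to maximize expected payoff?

Stay out

E[Enter aggressively] = 0.2·(14) + 0.8·(1) = 3.6
E[Enter cautiously] = 0.2·(-7) + 0.8·(1) = -0.6
E[Stay out] = 0.2·(8) + 0.8·(7) = 7.2
Best response: Stay out (7.2 is the largest).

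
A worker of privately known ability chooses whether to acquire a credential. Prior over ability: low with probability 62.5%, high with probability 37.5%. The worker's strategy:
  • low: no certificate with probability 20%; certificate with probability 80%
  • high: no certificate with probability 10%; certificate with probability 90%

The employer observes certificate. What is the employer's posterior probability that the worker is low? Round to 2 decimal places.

0.60

P(certificate) = 0.625·0.8 + 0.375·0.9 = 0.8375
P(low | certificate) = (0.625·0.8) / 0.8375 = 0.5 / 0.8375 = 0.597015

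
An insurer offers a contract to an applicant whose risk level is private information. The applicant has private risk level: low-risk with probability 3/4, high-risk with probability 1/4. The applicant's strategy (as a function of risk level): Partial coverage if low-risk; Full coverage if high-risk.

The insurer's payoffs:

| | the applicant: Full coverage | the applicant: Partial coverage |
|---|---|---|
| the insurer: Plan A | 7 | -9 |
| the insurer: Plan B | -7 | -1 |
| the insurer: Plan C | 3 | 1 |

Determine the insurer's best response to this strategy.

E[Plan A] = 3/4·(-9) + 1/4·(7) = -5
E[Plan B] = 3/4·(-1) + 1/4·(-7) = -5/2
E[Plan C] = 3/4·(1) + 1/4·(3) = 3/2
Best response: Plan C (3/2 is the largest).

Plan C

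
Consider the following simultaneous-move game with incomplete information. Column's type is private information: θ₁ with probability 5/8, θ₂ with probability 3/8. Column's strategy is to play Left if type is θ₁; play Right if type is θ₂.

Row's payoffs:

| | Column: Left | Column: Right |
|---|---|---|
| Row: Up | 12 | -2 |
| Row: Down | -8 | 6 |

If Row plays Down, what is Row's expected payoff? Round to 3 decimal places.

Take the expectation over Column's type, weighting each type's action by its prior probability.
E[Down] = 5/8·(-8) + 3/8·6 = (-5) + 9/4 = -11/4

-2.750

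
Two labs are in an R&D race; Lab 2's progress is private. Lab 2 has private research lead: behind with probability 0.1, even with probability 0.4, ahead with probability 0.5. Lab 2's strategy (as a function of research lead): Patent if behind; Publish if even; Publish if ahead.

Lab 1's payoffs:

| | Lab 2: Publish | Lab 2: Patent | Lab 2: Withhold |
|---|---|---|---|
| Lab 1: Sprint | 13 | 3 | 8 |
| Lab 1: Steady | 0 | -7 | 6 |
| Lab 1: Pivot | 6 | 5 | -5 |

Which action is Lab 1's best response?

Sprint

Compute Lab 1's expected payoff for each action, taking the expectation over Lab 2's type.
E[Sprint] = 0.1·(3) + 0.4·(13) + 0.5·(13) = 12
E[Steady] = 0.1·(-7) + 0.4·(0) + 0.5·(0) = -0.7
E[Pivot] = 0.1·(5) + 0.4·(6) + 0.5·(6) = 5.9
Best response: Sprint (12 is the largest).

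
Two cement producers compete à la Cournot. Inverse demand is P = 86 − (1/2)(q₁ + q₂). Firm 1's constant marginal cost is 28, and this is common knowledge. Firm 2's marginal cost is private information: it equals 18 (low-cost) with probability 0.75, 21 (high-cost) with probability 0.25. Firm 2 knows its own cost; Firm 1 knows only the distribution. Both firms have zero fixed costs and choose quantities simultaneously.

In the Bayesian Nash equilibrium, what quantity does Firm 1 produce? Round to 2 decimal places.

32.50

Firm 2 with cost c maximizes (86 − (1/2)(q₁+q₂) − c)·q₂, giving q₂(c) = (86 − c − (1/2)q₁).
E[c₂] = 0.75·18 + 0.25·21 = 18.75
Firm 1's FOC against E[q₂] yields q₁ = (86 − 2·28 + E[c₂])/(3/2) = (86 − 56 + 18.75)/(3/2) = 32.5.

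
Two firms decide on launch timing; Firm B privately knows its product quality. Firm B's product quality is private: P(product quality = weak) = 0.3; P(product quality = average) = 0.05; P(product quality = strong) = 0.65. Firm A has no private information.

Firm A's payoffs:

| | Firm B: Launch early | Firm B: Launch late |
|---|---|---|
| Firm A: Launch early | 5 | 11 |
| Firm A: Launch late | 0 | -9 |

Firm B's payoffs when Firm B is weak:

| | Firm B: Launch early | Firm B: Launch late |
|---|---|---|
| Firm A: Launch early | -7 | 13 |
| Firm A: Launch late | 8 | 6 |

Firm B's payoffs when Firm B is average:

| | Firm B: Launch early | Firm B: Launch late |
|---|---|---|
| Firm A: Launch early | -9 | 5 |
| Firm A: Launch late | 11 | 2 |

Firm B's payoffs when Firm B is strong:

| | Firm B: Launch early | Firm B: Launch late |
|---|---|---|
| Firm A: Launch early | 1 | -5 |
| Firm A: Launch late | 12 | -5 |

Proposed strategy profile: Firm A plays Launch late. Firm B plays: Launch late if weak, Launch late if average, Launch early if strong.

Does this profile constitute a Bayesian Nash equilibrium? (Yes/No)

Firm A plays Launch late: E[Launch late] = 0.3·(-9) + 0.05·(-9) + 0.65·(0) = -3.15; E[Launch early] = 7.1. Not best-responding. ✗
Firm B (product quality weak), facing Launch late: Launch early gives 8, Launch late gives 6. Proposed Launch late is not best — profitable deviation exists. ✗
Firm B (product quality average), facing Launch late: Launch early gives 11, Launch late gives 2. Proposed Launch late is not best — profitable deviation exists. ✗
Firm B (product quality strong), facing Launch late: Launch early gives 12, Launch late gives -5. Proposed Launch early is best. ✓

No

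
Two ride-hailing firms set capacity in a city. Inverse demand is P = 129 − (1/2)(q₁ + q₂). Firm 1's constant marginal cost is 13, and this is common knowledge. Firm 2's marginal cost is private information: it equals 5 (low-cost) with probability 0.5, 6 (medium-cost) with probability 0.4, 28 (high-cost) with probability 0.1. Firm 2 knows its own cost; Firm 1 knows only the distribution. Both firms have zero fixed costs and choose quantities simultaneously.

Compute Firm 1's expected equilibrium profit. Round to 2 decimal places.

Type-c best response for Firm 2: q₂(c) = (129 − c) − q₁/2.
Firm 1 maximizes expected profit; its first-order condition is 129 − q₁ − (1/2)E[q₂] − 13 = 0.
Substituting E[q₂] and solving: E[c₂] = 7.7, so q₁ = (129 − 2·13 + 7.7)/(3/2) = 73.8.
E[P] = 129 − (1/2)·(q₁ + E[q₂]) = 49.9; Firm 1's expected profit = (E[P] − 13)·q₁ = (49.9 − 13)·73.8 = 2723.22.

2723.22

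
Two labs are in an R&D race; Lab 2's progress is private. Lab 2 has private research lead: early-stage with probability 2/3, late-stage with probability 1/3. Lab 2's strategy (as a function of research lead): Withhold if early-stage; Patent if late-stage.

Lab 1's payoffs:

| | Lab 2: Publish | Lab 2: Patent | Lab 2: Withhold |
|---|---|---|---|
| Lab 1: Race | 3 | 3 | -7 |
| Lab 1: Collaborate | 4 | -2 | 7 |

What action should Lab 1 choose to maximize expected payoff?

Compute Lab 1's expected payoff for each action, taking the expectation over Lab 2's type.
E[Race] = 2/3·(-7) + 1/3·(3) = -11/3
E[Collaborate] = 2/3·(7) + 1/3·(-2) = 4
Best response: Collaborate (4 is the largest).

Collaborate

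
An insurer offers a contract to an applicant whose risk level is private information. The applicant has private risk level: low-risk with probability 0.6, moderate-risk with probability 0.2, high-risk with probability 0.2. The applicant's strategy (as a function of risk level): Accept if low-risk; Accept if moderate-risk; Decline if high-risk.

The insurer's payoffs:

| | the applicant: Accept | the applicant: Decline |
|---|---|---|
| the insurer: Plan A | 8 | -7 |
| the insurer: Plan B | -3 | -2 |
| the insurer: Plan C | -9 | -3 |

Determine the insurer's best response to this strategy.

Plan A

Compute the insurer's expected payoff for each action, taking the expectation over the applicant's type.
E[Plan A] = 0.6·(8) + 0.2·(8) + 0.2·(-7) = 5
E[Plan B] = 0.6·(-3) + 0.2·(-3) + 0.2·(-2) = -2.8
E[Plan C] = 0.6·(-9) + 0.2·(-9) + 0.2·(-3) = -7.8
Best response: Plan A (5 is the largest).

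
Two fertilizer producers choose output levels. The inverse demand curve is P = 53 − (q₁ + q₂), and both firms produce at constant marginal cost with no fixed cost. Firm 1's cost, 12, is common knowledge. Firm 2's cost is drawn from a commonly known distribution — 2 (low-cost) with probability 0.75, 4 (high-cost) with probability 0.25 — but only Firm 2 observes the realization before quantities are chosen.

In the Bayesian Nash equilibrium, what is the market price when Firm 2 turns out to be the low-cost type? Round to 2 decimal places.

22.25

Type-c best response for Firm 2: q₂(c) = (53 − c)/2 − q₁/2.
Firm 1 maximizes expected profit; its first-order condition is 53 − 2q₁ − E[q₂] − 12 = 0.
Substituting E[q₂] and solving: E[c₂] = 2.5, so q₁ = (53 − 2·12 + 2.5)/3 = 10.5.
q₂(low-cost) = 20.25, so P = 53 − (10.5 + 20.25) = 22.25.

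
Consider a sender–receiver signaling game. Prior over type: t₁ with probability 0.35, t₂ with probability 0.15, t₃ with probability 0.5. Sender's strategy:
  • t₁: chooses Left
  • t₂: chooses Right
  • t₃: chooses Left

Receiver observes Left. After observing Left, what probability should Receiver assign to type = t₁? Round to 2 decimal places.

0.41

P(Left) = 0.35·1 + 0.15·0 + 0.5·1 = 0.85
P(t₁ | Left) = (0.35·1) / 0.85 = 0.35 / 0.85 = 0.411765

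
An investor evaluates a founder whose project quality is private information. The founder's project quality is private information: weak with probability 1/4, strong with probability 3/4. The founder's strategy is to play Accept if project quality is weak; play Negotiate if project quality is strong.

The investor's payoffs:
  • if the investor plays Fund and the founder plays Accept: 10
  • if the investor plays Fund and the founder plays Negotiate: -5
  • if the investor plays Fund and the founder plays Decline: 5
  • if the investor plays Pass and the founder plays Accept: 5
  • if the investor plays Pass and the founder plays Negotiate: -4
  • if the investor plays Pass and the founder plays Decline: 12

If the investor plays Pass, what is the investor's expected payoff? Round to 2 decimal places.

E[Pass] = 1/4·5 + 3/4·(-4) = 5/4 + (-3) = -7/4

-1.75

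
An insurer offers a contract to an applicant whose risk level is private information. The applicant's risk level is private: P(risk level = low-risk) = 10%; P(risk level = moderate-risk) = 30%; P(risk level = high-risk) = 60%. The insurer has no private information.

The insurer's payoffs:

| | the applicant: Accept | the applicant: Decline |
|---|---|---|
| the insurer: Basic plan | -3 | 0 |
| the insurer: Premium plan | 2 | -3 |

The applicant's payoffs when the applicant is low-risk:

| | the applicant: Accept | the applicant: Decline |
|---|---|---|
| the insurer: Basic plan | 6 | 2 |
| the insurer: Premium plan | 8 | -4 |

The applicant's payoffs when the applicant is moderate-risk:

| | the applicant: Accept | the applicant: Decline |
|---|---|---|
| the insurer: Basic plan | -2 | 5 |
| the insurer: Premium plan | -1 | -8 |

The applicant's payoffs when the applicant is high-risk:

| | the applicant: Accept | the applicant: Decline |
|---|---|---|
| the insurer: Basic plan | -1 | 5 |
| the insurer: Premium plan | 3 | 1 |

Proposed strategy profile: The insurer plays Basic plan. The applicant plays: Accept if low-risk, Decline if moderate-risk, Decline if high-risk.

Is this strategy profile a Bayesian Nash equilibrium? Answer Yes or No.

Yes

A profile is a BNE iff every type of every player is best-responding given beliefs about the other side.
The insurer plays Basic plan: E[Basic plan] = 0.1·(-3) + 0.3·(0) + 0.6·(0) = -0.3; E[Premium plan] = -2.5. Best-responding. ✓
The applicant (risk level low-risk), facing Basic plan: Accept gives 6, Decline gives 2. Proposed Accept is best. ✓
The applicant (risk level moderate-risk), facing Basic plan: Accept gives -2, Decline gives 5. Proposed Decline is best. ✓
The applicant (risk level high-risk), facing Basic plan: Accept gives -1, Decline gives 5. Proposed Decline is best. ✓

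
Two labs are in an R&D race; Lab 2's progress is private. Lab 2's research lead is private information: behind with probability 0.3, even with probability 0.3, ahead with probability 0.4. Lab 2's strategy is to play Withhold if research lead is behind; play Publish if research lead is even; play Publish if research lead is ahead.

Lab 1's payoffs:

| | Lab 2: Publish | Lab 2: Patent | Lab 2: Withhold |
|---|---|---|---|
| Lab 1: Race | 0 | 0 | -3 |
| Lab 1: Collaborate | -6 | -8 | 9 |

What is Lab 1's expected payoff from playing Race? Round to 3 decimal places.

-0.900

E[Race] = 0.3·(-3) + 0.3·0 + 0.4·0 = (-0.9) + 0 + 0 = -0.9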